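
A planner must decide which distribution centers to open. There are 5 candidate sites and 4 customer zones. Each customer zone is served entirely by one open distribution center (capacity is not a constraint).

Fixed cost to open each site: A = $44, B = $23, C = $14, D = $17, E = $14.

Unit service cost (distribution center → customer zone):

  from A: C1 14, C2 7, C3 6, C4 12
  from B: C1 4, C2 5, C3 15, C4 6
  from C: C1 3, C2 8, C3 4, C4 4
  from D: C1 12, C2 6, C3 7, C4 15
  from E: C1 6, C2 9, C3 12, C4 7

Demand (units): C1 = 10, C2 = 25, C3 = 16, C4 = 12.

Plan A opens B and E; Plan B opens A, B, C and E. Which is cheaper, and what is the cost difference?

Plan B is cheaper by 104.

Plan A: {B, E}: C1→B 4·10=40, C2→B 5·25=125, C3→E 12·16=192, C4→B 6·12=72. Service 429; fixed 37; total 466.
Plan B: {A, B, C, E}: C1→C 3·10=30, C2→B 5·25=125, C3→C 4·16=64, C4→C 4·12=48. Service 267; fixed 95; total 362.
Difference: |466 − 362| = 104.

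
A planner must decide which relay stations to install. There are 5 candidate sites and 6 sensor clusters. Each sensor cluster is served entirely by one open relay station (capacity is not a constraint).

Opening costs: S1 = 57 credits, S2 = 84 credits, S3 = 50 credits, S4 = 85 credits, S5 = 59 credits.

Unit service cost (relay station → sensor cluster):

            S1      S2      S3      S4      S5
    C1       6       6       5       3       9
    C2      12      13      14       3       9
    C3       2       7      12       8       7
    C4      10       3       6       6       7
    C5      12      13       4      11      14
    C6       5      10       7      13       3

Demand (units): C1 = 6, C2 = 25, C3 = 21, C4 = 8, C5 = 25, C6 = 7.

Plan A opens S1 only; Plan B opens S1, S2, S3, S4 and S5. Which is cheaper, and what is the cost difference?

Plan B is cheaper by 235.

Plan A: {S1}: C1→S1 6·6=36, C2→S1 12·25=300, C3→S1 2·21=42, C4→S1 10·8=80, C5→S1 12·25=300, C6→S1 5·7=35. Service 793; fixed 57; total 850.
Plan B: {S1, S2, S3, S4, S5}: C1→S4 3·6=18, C2→S4 3·25=75, C3→S1 2·21=42, C4→S2 3·8=24, C5→S3 4·25=100, C6→S5 3·7=21. Service 280; fixed 335; total 615.
Difference: |850 − 615| = 235.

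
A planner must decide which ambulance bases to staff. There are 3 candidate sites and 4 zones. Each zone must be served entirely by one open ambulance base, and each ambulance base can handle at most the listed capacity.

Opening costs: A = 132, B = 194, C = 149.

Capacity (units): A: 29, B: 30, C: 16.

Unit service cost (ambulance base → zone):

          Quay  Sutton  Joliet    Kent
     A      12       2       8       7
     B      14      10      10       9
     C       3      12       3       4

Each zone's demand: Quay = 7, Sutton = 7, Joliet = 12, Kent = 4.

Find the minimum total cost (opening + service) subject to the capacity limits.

Minimum total cost: 428

Open {A, C}: Quay→C 3·7=21, Sutton→A 2·7=14, Joliet→A 8·12=96, Kent→C 4·4=16.
Loads: A carries 19/29, C carries 11/16. Service 147; fixed 281; total 428.
Next best feasible plan costs 431.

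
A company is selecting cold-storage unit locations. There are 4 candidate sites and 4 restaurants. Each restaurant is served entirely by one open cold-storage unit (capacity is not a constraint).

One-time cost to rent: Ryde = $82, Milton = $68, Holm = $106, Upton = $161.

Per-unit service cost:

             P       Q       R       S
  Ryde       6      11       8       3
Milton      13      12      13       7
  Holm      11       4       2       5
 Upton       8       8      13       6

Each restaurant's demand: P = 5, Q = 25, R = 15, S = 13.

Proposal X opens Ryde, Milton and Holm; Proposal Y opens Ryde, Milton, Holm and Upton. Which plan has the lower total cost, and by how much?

Proposal X is cheaper by 161.

Proposal X: {Ryde, Milton, Holm}: P→Ryde 6·5=30, Q→Holm 4·25=100, R→Holm 2·15=30, S→Ryde 3·13=39. Service 199; fixed 256; total 455.
Proposal Y: {Ryde, Milton, Holm, Upton}: P→Ryde 6·5=30, Q→Holm 4·25=100, R→Holm 2·15=30, S→Ryde 3·13=39. Service 199; fixed 417; total 616.
Difference: |455 − 616| = 161.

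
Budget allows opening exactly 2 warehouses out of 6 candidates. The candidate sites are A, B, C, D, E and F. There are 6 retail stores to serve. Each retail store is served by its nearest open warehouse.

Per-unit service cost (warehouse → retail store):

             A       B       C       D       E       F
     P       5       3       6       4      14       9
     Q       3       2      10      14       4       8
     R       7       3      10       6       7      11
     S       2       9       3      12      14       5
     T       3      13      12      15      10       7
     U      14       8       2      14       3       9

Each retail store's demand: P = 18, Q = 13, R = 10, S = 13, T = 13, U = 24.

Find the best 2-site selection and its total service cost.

With exactly 2 open, each retail store uses its cheapest among the chosen.
{A, C}: P→A 5·18=90, Q→A 3·13=39, R→A 7·10=70, S→A 2·13=26, T→A 3·13=39, U→C 2·24=48. Service cost 312.
{A, E}: service cost 336
{B, C}: service cost 353
Among all 15 size-2 choices, {A, C} is lowest.

Choose A and C; total service cost 312.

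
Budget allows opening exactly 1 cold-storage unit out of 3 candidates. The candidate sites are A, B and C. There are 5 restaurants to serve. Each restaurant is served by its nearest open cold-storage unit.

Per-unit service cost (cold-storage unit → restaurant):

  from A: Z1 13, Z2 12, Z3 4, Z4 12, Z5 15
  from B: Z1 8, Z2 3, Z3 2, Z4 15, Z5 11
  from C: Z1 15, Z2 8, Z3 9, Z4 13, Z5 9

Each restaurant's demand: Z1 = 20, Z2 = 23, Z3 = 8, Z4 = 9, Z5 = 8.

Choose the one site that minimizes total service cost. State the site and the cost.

With exactly 1 open, each restaurant uses its cheapest among the chosen.
{B}: Z1→B 8·20=160, Z2→B 3·23=69, Z3→B 2·8=16, Z4→B 15·9=135, Z5→B 11·8=88. Service cost 468.
{C}: service cost 745
{A}: service cost 796
Among all 3 size-1 choices, {B} is lowest.

Choose B only; total service cost 468.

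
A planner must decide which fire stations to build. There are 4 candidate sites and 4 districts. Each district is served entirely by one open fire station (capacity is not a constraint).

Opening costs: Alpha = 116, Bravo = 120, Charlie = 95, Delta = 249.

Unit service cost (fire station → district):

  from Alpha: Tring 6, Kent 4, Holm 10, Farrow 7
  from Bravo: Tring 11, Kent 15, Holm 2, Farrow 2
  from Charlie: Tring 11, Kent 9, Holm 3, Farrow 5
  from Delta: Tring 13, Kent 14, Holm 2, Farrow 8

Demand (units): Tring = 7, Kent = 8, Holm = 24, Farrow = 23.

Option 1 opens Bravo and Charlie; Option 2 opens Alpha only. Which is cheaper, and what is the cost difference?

Option 1: {Bravo, Charlie}: Tring→Bravo 11·7=77, Kent→Charlie 9·8=72, Holm→Bravo 2·24=48, Farrow→Bravo 2·23=46. Service 243; fixed 215; total 458.
Option 2: {Alpha}: Tring→Alpha 6·7=42, Kent→Alpha 4·8=32, Holm→Alpha 10·24=240, Farrow→Alpha 7·23=161. Service 475; fixed 116; total 591.
Difference: |458 − 591| = 133.

Option 1 is cheaper by 133.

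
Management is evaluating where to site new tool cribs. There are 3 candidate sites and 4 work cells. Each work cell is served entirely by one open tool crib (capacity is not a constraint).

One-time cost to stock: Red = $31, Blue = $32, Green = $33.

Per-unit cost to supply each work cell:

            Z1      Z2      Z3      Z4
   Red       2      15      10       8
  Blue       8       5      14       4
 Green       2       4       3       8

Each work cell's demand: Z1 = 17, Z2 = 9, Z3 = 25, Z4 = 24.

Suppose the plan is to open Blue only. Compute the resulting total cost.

Total cost: 659

Each work cell is assigned to its cheapest site among the open ones.
{Blue}: Z1→Blue 8·17=136, Z2→Blue 5·9=45, Z3→Blue 14·25=350, Z4→Blue 4·24=96. Service 627; fixed 32; total 659.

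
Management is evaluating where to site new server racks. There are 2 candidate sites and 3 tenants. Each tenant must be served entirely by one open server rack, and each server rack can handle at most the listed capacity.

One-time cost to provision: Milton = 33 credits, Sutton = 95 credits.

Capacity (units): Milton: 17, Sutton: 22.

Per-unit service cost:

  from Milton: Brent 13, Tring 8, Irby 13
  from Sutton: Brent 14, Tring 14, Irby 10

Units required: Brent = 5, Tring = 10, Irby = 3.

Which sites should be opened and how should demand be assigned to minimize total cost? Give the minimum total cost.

Open {Milton, Sutton}: Brent→Milton 13·5=65, Tring→Milton 8·10=80, Irby→Sutton 10·3=30.
Loads: Milton carries 15/17, Sutton carries 3/22. Service 175; fixed 128; total 303.
Next best feasible plan costs 308.

Minimum total cost: 303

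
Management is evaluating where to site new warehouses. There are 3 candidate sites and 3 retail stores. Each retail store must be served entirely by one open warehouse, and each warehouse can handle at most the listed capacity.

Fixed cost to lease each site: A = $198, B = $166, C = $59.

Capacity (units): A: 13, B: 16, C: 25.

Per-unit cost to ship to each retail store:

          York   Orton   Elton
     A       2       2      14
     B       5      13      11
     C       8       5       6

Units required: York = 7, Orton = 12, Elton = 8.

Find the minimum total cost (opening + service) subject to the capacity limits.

Open {B, C}: York→B 5·7=35, Orton→C 5·12=60, Elton→C 6·8=48.
Loads: B carries 7/16, C carries 20/25. Service 143; fixed 225; total 368.
Next best feasible plan costs 379.

Minimum total cost: 368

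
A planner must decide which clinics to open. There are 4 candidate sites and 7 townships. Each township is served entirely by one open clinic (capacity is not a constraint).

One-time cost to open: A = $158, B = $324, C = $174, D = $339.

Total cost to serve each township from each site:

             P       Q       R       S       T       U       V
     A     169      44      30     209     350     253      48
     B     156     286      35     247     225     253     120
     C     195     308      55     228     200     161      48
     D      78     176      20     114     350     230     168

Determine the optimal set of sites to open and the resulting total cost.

Open A and C; minimum total cost 1193.

For any fixed open set, each township goes to its cheapest open site; total = fixed + service.
{A, C}: P→A 169, Q→A 44, R→A 30, S→A 209, T→C 200, U→C 161, V→A 48. Service 861; fixed 332; total 1193.
{A}: service 1103 + fixed 158 = 1261
{C, D}: service 797 + fixed 513 = 1310
{A, B, C, D}: service 665 + fixed 995 = 1660
(All 15 nonempty subsets were checked; A and C is lowest.)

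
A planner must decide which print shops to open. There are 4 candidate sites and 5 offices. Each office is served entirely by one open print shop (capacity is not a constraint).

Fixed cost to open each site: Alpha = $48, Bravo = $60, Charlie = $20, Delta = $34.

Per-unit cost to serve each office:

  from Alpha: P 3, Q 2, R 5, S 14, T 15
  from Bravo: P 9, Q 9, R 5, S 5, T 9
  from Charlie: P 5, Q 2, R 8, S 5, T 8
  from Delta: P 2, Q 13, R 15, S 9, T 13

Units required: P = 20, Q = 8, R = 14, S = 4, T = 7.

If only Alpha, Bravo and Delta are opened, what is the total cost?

Each office is assigned to its cheapest site among the open ones.
{Alpha, Bravo, Delta}: P→Delta 2·20=40, Q→Alpha 2·8=16, R→Alpha 5·14=70, S→Bravo 5·4=20, T→Bravo 9·7=63. Service 209; fixed 142; total 351.

Total cost: 351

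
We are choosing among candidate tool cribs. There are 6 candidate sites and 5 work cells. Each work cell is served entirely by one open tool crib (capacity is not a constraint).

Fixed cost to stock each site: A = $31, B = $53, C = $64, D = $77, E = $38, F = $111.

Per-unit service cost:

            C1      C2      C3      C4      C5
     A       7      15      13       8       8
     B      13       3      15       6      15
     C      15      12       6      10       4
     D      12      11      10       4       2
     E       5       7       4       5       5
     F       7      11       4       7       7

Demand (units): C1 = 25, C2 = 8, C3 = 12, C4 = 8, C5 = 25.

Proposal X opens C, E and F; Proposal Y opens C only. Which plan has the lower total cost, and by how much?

Proposal X: {C, E, F}: C1→E 5·25=125, C2→E 7·8=56, C3→E 4·12=48, C4→E 5·8=40, C5→C 4·25=100. Service 369; fixed 213; total 582.
Proposal Y: {C}: C1→C 15·25=375, C2→C 12·8=96, C3→C 6·12=72, C4→C 10·8=80, C5→C 4·25=100. Service 723; fixed 64; total 787.
Difference: |582 − 787| = 205.

Proposal X is cheaper by 205.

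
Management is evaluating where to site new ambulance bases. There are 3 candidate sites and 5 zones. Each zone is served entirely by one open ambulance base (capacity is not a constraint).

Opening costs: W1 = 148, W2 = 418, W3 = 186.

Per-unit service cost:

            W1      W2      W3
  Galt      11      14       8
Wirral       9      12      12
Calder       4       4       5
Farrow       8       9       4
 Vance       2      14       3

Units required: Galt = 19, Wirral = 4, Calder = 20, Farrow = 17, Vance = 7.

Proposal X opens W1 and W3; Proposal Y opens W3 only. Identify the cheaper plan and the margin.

Proposal Y is cheaper by 109.

Proposal X: {W1, W3}: Galt→W3 8·19=152, Wirral→W1 9·4=36, Calder→W1 4·20=80, Farrow→W3 4·17=68, Vance→W1 2·7=14. Service 350; fixed 334; total 684.
Proposal Y: {W3}: Galt→W3 8·19=152, Wirral→W3 12·4=48, Calder→W3 5·20=100, Farrow→W3 4·17=68, Vance→W3 3·7=21. Service 389; fixed 186; total 575.
Difference: |684 − 575| = 109.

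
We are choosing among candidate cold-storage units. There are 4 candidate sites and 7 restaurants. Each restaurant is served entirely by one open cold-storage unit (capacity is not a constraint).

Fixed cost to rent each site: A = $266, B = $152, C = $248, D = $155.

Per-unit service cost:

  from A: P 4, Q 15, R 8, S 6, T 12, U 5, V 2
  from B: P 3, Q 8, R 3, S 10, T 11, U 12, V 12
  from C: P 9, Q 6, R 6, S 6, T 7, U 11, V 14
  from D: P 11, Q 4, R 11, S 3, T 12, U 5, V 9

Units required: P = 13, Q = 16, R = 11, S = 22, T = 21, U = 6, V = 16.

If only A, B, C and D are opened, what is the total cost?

Total cost: 1232

Each restaurant is assigned to its cheapest site among the open ones.
{A, B, C, D}: P→B 3·13=39, Q→D 4·16=64, R→B 3·11=33, S→D 3·22=66, T→C 7·21=147, U→A 5·6=30, V→A 2·16=32. Service 411; fixed 821; total 1232.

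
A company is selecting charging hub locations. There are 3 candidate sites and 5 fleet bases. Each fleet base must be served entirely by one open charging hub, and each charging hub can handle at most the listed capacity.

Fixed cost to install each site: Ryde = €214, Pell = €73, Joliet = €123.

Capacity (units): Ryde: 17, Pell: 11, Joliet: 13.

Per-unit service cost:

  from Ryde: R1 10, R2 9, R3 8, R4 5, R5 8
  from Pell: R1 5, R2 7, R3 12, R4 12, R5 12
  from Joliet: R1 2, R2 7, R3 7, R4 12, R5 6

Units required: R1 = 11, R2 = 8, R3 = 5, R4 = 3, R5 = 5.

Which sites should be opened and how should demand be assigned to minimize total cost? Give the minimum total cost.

Open {Ryde, Pell, Joliet}: R1→Joliet 2·11=22, R2→Pell 7·8=56, R3→Ryde 8·5=40, R4→Ryde 5·3=15, R5→Ryde 8·5=40.
Loads: Ryde carries 13/17, Pell carries 8/11, Joliet carries 11/13. Service 173; fixed 410; total 583.
Next best feasible plan costs 604.

Minimum total cost: 583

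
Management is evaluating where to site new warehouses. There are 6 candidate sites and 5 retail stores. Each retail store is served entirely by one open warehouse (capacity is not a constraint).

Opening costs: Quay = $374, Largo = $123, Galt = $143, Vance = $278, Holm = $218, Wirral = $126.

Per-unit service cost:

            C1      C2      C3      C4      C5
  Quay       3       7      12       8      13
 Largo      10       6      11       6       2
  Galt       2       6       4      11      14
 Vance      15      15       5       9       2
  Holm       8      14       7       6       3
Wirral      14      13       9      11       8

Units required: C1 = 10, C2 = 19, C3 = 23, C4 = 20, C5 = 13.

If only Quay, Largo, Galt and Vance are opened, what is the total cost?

Each retail store is assigned to its cheapest site among the open ones.
{Quay, Largo, Galt, Vance}: C1→Galt 2·10=20, C2→Largo 6·19=114, C3→Galt 4·23=92, C4→Largo 6·20=120, C5→Largo 2·13=26. Service 372; fixed 918; total 1290.

Total cost: 1290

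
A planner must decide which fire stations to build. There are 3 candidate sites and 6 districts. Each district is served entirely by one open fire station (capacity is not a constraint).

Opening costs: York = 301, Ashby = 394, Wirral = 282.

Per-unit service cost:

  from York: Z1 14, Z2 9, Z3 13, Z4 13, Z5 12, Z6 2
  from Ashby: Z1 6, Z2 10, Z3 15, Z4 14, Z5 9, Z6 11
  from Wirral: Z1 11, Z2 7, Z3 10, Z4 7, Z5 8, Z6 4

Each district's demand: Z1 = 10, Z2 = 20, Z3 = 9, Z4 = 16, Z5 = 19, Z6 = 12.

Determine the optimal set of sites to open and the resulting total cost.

For any fixed open set, each district goes to its cheapest open site; total = fixed + service.
{Wirral}: Z1→Wirral 11·10=110, Z2→Wirral 7·20=140, Z3→Wirral 10·9=90, Z4→Wirral 7·16=112, Z5→Wirral 8·19=152, Z6→Wirral 4·12=48. Service 652; fixed 282; total 934.
{York}: Z1→York 14·10=140, Z2→York 9·20=180, Z3→York 13·9=117, Z4→York 13·16=208, Z5→York 12·19=228, Z6→York 2·12=24. Service 897; fixed 301; total 1198.
{York, Wirral}: service 628 + fixed 583 = 1211
{York, Ashby, Wirral}: service 578 + fixed 977 = 1555
No other subset beats 934.

Open Wirral only; minimum total cost 934.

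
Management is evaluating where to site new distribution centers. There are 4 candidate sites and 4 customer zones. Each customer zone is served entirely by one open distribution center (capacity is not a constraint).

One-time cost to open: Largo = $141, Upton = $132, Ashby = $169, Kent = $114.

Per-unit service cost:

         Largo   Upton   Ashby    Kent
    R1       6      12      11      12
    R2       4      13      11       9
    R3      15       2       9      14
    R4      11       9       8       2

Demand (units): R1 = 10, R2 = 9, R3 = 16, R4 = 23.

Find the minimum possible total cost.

Minimum total cost: 525

For any fixed open set, each customer zone goes to its cheapest open site; total = fixed + service.
{Upton, Kent}: R1→Upton 12·10=120, R2→Kent 9·9=81, R3→Upton 2·16=32, R4→Kent 2·23=46. Service 279; fixed 246; total 525.
{Largo, Upton, Kent}: R1→Largo 6·10=60, R2→Largo 4·9=36, R3→Upton 2·16=32, R4→Kent 2·23=46. Service 174; fixed 387; total 561.
{Kent}: R1→Kent 12·10=120, R2→Kent 9·9=81, R3→Kent 14·16=224, R4→Kent 2·23=46. Service 471; fixed 114; total 585.
{Largo, Upton, Ashby, Kent}: R1→Largo 6·10=60, R2→Largo 4·9=36, R3→Upton 2·16=32, R4→Kent 2·23=46. Service 174; fixed 556; total 730.
No other subset beats 525.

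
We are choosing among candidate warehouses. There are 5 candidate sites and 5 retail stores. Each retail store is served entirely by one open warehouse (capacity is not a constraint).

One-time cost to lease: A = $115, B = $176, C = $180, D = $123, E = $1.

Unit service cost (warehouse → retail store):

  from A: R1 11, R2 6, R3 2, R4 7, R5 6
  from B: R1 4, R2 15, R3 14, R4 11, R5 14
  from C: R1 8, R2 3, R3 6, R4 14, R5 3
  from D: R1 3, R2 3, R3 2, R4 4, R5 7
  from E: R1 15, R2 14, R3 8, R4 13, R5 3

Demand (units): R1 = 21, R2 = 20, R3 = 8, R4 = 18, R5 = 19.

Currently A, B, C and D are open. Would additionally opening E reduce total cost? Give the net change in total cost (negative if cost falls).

Current service cost with {A, B, C, D}: 268.
Adding E: each retail store re-picks its cheapest; new service cost 268, saving 0.
Extra fixed cost: 1. Net change = 1 − 0 = 1.
(Totals: 862 → 863.)

No — net change +1 (cost rises by 1).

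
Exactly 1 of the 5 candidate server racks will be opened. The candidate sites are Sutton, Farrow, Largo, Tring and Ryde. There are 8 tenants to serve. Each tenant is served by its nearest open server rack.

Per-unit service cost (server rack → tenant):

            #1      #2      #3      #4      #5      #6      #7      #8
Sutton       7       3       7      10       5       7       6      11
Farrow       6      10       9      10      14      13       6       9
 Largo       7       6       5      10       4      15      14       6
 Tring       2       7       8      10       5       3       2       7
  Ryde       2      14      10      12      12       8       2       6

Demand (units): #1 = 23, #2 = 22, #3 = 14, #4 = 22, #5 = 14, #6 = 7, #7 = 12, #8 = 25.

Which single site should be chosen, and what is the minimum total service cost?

With exactly 1 open, each tenant uses its cheapest among the chosen.
{Tring}: #1→Tring 2·23=46, #2→Tring 7·22=154, #3→Tring 8·14=112, #4→Tring 10·22=220, #5→Tring 5·14=70, #6→Tring 3·7=21, #7→Tring 2·12=24, #8→Tring 7·25=175. Service cost 822.
{Sutton}: service cost 1011
{Largo}: service cost 1062
Among all 5 size-1 choices, {Tring} is lowest.

Choose Tring only; total service cost 822.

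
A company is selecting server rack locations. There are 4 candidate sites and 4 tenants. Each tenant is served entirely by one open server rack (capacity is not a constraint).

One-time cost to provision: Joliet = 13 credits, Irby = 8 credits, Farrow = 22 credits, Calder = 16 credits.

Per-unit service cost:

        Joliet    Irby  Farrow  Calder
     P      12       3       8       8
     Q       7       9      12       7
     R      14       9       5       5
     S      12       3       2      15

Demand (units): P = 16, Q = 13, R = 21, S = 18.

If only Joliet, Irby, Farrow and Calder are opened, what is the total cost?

Total cost: 339

Each tenant is assigned to its cheapest site among the open ones.
{Joliet, Irby, Farrow, Calder}: P→Irby 3·16=48, Q→Joliet 7·13=91, R→Farrow 5·21=105, S→Farrow 2·18=36. Service 280; fixed 59; total 339.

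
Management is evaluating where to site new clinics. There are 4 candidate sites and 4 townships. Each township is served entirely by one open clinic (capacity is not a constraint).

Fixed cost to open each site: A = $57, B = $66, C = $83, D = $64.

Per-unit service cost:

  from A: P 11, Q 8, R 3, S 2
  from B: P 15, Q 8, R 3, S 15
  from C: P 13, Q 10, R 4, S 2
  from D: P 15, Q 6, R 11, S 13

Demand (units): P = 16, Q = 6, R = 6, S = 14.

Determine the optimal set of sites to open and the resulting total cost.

Open A only; minimum total cost 327.

For any fixed open set, each township goes to its cheapest open site; total = fixed + service.
{A}: P→A 11·16=176, Q→A 8·6=48, R→A 3·6=18, S→A 2·14=28. Service 270; fixed 57; total 327.
{A, D}: service 258 + fixed 121 = 379
{A, B}: service 270 + fixed 123 = 393
{A, B, C, D}: P→A 11·16=176, Q→D 6·6=36, R→A 3·6=18, S→A 2·14=28. Service 258; fixed 270; total 528.
No other subset beats 327.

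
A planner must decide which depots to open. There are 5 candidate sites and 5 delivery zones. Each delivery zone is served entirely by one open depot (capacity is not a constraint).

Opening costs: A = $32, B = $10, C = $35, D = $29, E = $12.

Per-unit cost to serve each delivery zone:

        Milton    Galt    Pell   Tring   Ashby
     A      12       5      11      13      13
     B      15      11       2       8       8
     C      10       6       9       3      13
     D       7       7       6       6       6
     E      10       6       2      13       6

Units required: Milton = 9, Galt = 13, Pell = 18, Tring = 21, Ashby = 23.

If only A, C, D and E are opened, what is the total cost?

Total cost: 473

Each delivery zone is assigned to its cheapest site among the open ones.
{A, C, D, E}: Milton→D 7·9=63, Galt→A 5·13=65, Pell→E 2·18=36, Tring→C 3·21=63, Ashby→D 6·23=138. Service 365; fixed 108; total 473.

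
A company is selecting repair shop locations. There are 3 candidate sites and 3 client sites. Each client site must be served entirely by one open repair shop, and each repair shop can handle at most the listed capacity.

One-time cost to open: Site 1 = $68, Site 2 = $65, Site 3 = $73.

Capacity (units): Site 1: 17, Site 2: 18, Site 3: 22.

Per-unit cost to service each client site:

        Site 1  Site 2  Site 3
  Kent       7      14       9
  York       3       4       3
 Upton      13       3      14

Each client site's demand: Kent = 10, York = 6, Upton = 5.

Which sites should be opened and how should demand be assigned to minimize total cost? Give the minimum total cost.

Open {Site 1, Site 2}: Kent→Site 1 7·10=70, York→Site 1 3·6=18, Upton→Site 2 3·5=15.
Loads: Site 1 carries 16/17, Site 2 carries 5/18. Service 103; fixed 133; total 236.
Next best feasible plan costs 242.

Minimum total cost: 236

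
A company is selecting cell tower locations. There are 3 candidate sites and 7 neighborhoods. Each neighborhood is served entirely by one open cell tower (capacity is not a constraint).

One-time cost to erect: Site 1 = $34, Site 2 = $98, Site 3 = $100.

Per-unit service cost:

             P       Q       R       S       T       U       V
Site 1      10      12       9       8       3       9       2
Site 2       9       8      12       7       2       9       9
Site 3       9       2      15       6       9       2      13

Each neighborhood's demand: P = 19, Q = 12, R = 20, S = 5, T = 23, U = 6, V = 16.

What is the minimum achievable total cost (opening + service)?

Minimum total cost: 652

For any fixed open set, each neighborhood goes to its cheapest open site; total = fixed + service.
{Site 1, Site 3}: P→Site 3 9·19=171, Q→Site 3 2·12=24, R→Site 1 9·20=180, S→Site 3 6·5=30, T→Site 1 3·23=69, U→Site 3 2·6=12, V→Site 1 2·16=32. Service 518; fixed 134; total 652.
{Site 1, Site 2, Site 3}: P→Site 2 9·19=171, Q→Site 3 2·12=24, R→Site 1 9·20=180, S→Site 3 6·5=30, T→Site 2 2·23=46, U→Site 3 2·6=12, V→Site 1 2·16=32. Service 495; fixed 232; total 727.
{Site 1}: service 709 + fixed 34 = 743
No other subset beats 652.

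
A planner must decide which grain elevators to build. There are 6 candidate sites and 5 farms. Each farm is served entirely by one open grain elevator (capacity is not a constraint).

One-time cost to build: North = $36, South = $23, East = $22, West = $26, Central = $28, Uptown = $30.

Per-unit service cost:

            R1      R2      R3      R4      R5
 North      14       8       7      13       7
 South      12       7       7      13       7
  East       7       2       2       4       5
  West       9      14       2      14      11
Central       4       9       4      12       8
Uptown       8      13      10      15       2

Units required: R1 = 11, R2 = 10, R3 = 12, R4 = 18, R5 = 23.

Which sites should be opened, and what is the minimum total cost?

Open East, Central and Uptown; minimum total cost 286.

For any fixed open set, each farm goes to its cheapest open site; total = fixed + service.
{East, Central, Uptown}: R1→Central 4·11=44, R2→East 2·10=20, R3→East 2·12=24, R4→East 4·18=72, R5→Uptown 2·23=46. Service 206; fixed 80; total 286.
{East, Uptown}: service 239 + fixed 52 = 291
{South, East, Central, Uptown}: service 206 + fixed 103 = 309
{North, South, East, West, Central, Uptown}: service 206 + fixed 165 = 371
No other subset beats 286.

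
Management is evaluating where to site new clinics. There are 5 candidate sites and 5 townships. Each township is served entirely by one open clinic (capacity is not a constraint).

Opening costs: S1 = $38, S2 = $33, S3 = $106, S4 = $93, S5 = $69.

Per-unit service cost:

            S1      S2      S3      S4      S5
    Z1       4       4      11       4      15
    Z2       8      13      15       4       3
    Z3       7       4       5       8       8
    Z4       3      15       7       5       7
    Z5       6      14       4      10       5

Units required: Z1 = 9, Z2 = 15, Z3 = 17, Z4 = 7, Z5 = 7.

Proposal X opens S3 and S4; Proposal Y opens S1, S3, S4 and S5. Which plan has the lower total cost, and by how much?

Proposal X is cheaper by 78.

Proposal X: {S3, S4}: Z1→S4 4·9=36, Z2→S4 4·15=60, Z3→S3 5·17=85, Z4→S4 5·7=35, Z5→S3 4·7=28. Service 244; fixed 199; total 443.
Proposal Y: {S1, S3, S4, S5}: Z1→S1 4·9=36, Z2→S5 3·15=45, Z3→S3 5·17=85, Z4→S1 3·7=21, Z5→S3 4·7=28. Service 215; fixed 306; total 521.
Difference: |443 − 521| = 78.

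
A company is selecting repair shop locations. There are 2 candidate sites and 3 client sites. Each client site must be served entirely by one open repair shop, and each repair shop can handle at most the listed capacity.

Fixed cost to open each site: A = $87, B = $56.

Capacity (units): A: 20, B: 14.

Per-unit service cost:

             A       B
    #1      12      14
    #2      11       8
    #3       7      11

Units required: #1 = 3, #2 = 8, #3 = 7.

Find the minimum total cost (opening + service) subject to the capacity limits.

Open {A}: #1→A 12·3=36, #2→A 11·8=88, #3→A 7·7=49.
Loads: A carries 18/20. Service 173; fixed 87; total 260.
Next best feasible plan costs 292.

Minimum total cost: 260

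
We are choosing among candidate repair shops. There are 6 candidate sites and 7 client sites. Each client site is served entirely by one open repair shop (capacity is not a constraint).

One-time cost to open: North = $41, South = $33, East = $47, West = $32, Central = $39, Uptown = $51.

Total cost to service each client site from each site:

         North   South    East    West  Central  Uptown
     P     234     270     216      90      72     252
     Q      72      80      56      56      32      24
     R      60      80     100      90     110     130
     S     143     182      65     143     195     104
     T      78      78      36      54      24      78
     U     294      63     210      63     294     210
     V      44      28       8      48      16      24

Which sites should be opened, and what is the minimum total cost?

Open South, East and Central; minimum total cost 463.

For any fixed open set, each client site goes to its cheapest open site; total = fixed + service.
{South, East, Central}: P→Central 72, Q→Central 32, R→South 80, S→East 65, T→Central 24, U→South 63, V→East 8. Service 344; fixed 119; total 463.
{East, West, Central}: service 354 + fixed 118 = 472
{North, East, West, Central}: service 324 + fixed 159 = 483
{North, South, East, West, Central, Uptown}: P→Central 72, Q→Uptown 24, R→North 60, S→East 65, T→Central 24, U→South 63, V→East 8. Service 316; fixed 243; total 559.
No other subset beats 463.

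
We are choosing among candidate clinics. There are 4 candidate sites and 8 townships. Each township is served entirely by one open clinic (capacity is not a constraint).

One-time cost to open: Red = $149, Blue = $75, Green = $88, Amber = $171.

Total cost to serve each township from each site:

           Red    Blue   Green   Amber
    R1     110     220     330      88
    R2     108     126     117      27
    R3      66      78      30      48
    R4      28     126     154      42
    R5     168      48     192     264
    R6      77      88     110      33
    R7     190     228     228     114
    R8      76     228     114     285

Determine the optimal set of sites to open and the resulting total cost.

For any fixed open set, each township goes to its cheapest open site; total = fixed + service.
{Blue, Green, Amber}: R1→Amber 88, R2→Amber 27, R3→Green 30, R4→Amber 42, R5→Blue 48, R6→Amber 33, R7→Amber 114, R8→Green 114. Service 496; fixed 334; total 830.
{Red, Blue, Amber}: R1→Amber 88, R2→Amber 27, R3→Amber 48, R4→Red 28, R5→Blue 48, R6→Amber 33, R7→Amber 114, R8→Red 76. Service 462; fixed 395; total 857.
{Blue, Amber}: service 628 + fixed 246 = 874
{Red, Blue, Green, Amber}: service 444 + fixed 483 = 927
No other subset beats 830.

Open Blue, Green and Amber; minimum total cost 830.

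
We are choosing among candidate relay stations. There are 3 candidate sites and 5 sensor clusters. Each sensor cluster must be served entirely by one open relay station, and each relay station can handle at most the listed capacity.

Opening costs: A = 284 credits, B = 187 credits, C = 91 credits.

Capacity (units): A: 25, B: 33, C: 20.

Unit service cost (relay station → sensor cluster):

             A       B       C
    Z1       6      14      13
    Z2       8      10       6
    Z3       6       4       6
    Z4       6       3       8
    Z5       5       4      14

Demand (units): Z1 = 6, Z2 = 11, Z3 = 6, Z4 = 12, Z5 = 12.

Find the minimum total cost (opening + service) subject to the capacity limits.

Minimum total cost: 530

Open {B, C}: Z1→C 13·6=78, Z2→C 6·11=66, Z3→B 4·6=24, Z4→B 3·12=36, Z5→B 4·12=48.
Loads: B carries 30/33, C carries 17/20. Service 252; fixed 278; total 530.
Next best feasible plan costs 548.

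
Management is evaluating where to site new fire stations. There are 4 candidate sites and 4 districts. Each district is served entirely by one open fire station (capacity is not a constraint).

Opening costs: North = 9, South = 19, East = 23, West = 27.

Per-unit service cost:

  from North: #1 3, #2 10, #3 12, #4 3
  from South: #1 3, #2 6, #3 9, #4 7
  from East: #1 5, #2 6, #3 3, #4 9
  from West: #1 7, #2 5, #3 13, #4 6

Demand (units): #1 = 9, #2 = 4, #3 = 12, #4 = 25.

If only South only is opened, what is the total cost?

Total cost: 353

Each district is assigned to its cheapest site among the open ones.
{South}: #1→South 3·9=27, #2→South 6·4=24, #3→South 9·12=108, #4→South 7·25=175. Service 334; fixed 19; total 353.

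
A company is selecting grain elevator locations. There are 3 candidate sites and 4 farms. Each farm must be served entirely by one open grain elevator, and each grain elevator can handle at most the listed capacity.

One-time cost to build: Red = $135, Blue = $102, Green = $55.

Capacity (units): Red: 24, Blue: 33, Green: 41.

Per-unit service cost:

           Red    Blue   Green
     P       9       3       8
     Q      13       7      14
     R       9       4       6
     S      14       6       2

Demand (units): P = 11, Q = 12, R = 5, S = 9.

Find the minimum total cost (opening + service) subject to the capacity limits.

Open {Blue, Green}: P→Blue 3·11=33, Q→Blue 7·12=84, R→Blue 4·5=20, S→Green 2·9=18.
Loads: Blue carries 28/33, Green carries 9/41. Service 155; fixed 157; total 312.
Next best feasible plan costs 322.

Minimum total cost: 312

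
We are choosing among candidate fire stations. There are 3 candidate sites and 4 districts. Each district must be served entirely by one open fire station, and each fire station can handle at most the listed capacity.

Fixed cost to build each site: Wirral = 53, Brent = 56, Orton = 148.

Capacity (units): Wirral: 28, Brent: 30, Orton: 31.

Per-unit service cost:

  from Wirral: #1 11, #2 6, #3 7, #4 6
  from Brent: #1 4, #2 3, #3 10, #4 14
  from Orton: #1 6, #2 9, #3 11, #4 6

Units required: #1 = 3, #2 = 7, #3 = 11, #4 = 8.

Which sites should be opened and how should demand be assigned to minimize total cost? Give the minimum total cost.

Open {Wirral, Brent}: #1→Brent 4·3=12, #2→Brent 3·7=21, #3→Wirral 7·11=77, #4→Wirral 6·8=48.
Loads: Wirral carries 19/28, Brent carries 10/30. Service 158; fixed 109; total 267.
Next best feasible plan costs 288.

Minimum total cost: 267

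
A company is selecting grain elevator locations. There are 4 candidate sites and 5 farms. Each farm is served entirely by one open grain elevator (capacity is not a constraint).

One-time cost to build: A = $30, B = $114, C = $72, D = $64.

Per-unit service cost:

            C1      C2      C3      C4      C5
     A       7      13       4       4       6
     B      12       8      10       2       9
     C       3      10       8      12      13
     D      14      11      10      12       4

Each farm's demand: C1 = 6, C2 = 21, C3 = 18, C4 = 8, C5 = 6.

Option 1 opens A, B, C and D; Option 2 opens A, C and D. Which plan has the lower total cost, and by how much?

Option 1: {A, B, C, D}: C1→C 3·6=18, C2→B 8·21=168, C3→A 4·18=72, C4→B 2·8=16, C5→D 4·6=24. Service 298; fixed 280; total 578.
Option 2: {A, C, D}: C1→C 3·6=18, C2→C 10·21=210, C3→A 4·18=72, C4→A 4·8=32, C5→D 4·6=24. Service 356; fixed 166; total 522.
Difference: |578 − 522| = 56.

Option 2 is cheaper by 56.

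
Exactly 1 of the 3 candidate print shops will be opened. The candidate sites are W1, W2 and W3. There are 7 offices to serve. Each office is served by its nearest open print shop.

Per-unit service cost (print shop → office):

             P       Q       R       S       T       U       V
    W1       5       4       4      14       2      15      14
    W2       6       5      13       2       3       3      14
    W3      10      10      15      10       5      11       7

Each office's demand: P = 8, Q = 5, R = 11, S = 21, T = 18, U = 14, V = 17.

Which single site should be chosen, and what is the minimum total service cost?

Choose W2 only; total service cost 592.

With exactly 1 open, each office uses its cheapest among the chosen.
{W2}: P→W2 6·8=48, Q→W2 5·5=25, R→W2 13·11=143, S→W2 2·21=42, T→W2 3·18=54, U→W2 3·14=42, V→W2 14·17=238. Service cost 592.
{W3}: service cost 868
{W1}: service cost 882
Among all 3 size-1 choices, {W2} is lowest.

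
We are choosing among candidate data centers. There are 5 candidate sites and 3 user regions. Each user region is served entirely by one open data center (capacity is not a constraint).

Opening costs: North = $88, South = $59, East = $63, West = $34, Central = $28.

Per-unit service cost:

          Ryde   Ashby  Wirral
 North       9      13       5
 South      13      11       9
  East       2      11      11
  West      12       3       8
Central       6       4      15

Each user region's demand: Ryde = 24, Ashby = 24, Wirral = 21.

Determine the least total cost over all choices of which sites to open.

Minimum total cost: 385

For any fixed open set, each user region goes to its cheapest open site; total = fixed + service.
{East, West}: Ryde→East 2·24=48, Ashby→West 3·24=72, Wirral→West 8·21=168. Service 288; fixed 97; total 385.
{North, East, West}: Ryde→East 2·24=48, Ashby→West 3·24=72, Wirral→North 5·21=105. Service 225; fixed 185; total 410.
{East, West, Central}: service 288 + fixed 125 = 413
{North, South, East, West, Central}: Ryde→East 2·24=48, Ashby→West 3·24=72, Wirral→North 5·21=105. Service 225; fixed 272; total 497.
No other subset beats 385.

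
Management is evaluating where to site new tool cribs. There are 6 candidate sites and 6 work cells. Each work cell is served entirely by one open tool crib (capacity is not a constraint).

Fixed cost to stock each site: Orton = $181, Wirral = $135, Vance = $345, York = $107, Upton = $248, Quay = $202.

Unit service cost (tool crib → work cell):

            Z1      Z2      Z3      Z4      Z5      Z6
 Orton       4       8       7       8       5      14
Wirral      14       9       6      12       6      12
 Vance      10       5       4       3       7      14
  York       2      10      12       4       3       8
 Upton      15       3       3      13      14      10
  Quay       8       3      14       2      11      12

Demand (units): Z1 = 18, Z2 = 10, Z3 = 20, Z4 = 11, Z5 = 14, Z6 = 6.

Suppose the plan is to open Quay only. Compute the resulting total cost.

Each work cell is assigned to its cheapest site among the open ones.
{Quay}: Z1→Quay 8·18=144, Z2→Quay 3·10=30, Z3→Quay 14·20=280, Z4→Quay 2·11=22, Z5→Quay 11·14=154, Z6→Quay 12·6=72. Service 702; fixed 202; total 904.

Total cost: 904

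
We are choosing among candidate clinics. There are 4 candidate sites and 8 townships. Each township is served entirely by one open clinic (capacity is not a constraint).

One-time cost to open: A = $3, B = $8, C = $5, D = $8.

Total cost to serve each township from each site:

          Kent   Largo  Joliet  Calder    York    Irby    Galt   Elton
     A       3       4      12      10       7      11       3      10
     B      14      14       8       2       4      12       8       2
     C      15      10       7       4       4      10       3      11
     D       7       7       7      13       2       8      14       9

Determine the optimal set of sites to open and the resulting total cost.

Open A and B; minimum total cost 48.

For any fixed open set, each township goes to its cheapest open site; total = fixed + service.
{A, B}: Kent→A 3, Largo→A 4, Joliet→B 8, Calder→B 2, York→B 4, Irby→A 11, Galt→A 3, Elton→B 2. Service 37; fixed 11; total 48.
{A, B, D}: service 31 + fixed 19 = 50
{A, B, C}: Kent→A 3, Largo→A 4, Joliet→C 7, Calder→B 2, York→B 4, Irby→C 10, Galt→A 3, Elton→B 2. Service 35; fixed 16; total 51.
{A, B, C, D}: Kent→A 3, Largo→A 4, Joliet→C 7, Calder→B 2, York→D 2, Irby→D 8, Galt→A 3, Elton→B 2. Service 31; fixed 24; total 55.
No other subset beats 48.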